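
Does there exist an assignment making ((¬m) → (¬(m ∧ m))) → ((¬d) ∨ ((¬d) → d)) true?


Search for a satisfying assignment over {d, m}.
Try d=F, m=F: the formula evaluates to T.
A satisfying assignment exists.

Satisfiable.


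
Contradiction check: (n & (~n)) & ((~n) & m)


Truth table over {m, n}:
m | n | φ
---------
False | False | False
True | False | False
False | True | False
True | True | False
Every row is false.

Yes, it is a contradiction.


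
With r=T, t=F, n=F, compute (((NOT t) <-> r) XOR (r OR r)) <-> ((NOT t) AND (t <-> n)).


Substitute r=T, t=F, n=F:
NOT t = T
(NOT t) <-> r = T <-> T = T
r OR r = T OR T = T
((NOT t) <-> r) XOR (r OR r) = T XOR T = F
NOT t = T
t <-> n = F <-> F = T
(NOT t) AND (t <-> n) = T AND T = T
(((NOT t) <-> r) XOR (r OR r)) <-> ((NOT t) AND (t <-> n)) = F <-> T = F

F


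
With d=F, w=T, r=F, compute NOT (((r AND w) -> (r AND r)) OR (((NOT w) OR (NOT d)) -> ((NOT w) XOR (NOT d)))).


Substitute d=F, w=T, r=F:
… (earlier sub-steps elided)
(r AND w) -> (r AND r) = F -> F = T
NOT w = F
NOT d = T
(NOT w) OR (NOT d) = F OR T = T
NOT w = F
NOT d = T
(NOT w) XOR (NOT d) = F XOR T = T
((NOT w) OR (NOT d)) -> ((NOT w) XOR (NOT d)) = T -> T = T
((r AND w) -> (r AND r)) OR (((NOT w) OR (NOT d)) -> ((NOT w) XOR (NOT d))) = T OR T = T
NOT (((r AND w) -> (r AND r)) OR (((NOT w) OR (NOT d)) -> ((NOT w) XOR (NOT d)))) = F

F


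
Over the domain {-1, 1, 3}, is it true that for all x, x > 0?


Evaluate the predicate on each element: -1:F, 1:T, 3:T.
Counterexample x = -1 fails the predicate.

F


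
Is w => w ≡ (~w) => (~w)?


Compare truth tables:
w | φ | ψ
---------
False | True | True
True | True | True
The columns φ and ψ agree on every row.

Yes, they are logically equivalent.


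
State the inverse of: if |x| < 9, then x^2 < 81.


The inverse of (P → Q) is (¬P → ¬Q). It is equivalent to the converse, not to the original.
Here P = '|x| < 9' and Q = 'x^2 < 81'.

If not (|x| < 9), then not (x^2 < 81).


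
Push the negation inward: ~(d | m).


De Morgan: the negation of a disjunction is the conjunction of the negations.
Distribute ~ across |, flipping it to &, and negate each literal.

(~d) & (~m)


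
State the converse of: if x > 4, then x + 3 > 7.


The converse of (P → Q) is (Q → P). It is not in general equivalent to the original.
Here P = 'x > 4' and Q = 'x + 3 > 7'.

If x + 3 > 7, then x > 4.


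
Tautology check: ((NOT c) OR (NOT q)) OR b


Build the truth table over {b, c, q}:
b | c | q | φ
-------------
F | F | F | T
T | F | F | T
F | T | F | T
T | T | F | T
F | F | T | T
T | F | T | T
F | T | T | F
T | T | T | T
Counterexample at row 7: with b=F, c=T, q=T, the formula is F.

No, it is not a tautology.


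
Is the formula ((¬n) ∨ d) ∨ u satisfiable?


Search for a satisfying assignment over {d, n, u}.
Try d=F, n=F, u=F: the formula evaluates to T.
A satisfying assignment exists.

Satisfiable.


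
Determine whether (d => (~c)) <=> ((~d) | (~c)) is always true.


Build the truth table over {c, d}:
c | d | φ
---------
False | False | True
True | False | True
False | True | True
True | True | True
Every row evaluates to true.

Yes, it is a tautology.


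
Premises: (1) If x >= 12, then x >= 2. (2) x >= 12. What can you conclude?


Modus ponens: from (P → Q) and P, infer Q.
P = 'x >= 12' is asserted, and P → Q holds, so Q follows.

x >= 2.


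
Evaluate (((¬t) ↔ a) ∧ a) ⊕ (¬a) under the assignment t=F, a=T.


Substitute t=F, a=T:
¬t = T
(¬t) ↔ a = T ↔ T = T
((¬t) ↔ a) ∧ a = T ∧ T = T
¬a = F
(((¬t) ↔ a) ∧ a) ⊕ (¬a) = T ⊕ F = T

T


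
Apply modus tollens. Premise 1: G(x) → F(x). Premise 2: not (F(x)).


Modus tollens: from (P → Q) and ¬Q, infer ¬P.
Q = 'F(x)' is denied; since P → Q, P must also fail.

Not (G(x)).


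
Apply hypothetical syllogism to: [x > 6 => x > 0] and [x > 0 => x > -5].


Hypothetical syllogism: from (P → Q) and (Q → R), infer (P → R).
Chain the two implications through the shared middle term 'x > 0'.

x > 6 => x > -5


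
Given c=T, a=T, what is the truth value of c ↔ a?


Biconditional is true when both operands have the same truth value.
Substitute: c=T, a=T.
T ↔ T evaluates to T.

T


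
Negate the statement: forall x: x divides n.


¬(forall x: φ) = exists x: ¬φ, and ¬(exists x: φ) = forall x: ¬φ.
Apply to the universal statement.

exists x: ~(x divides n)


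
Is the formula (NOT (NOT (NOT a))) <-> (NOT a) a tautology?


Build the truth table over {a}:
a | φ
-----
F | T
T | T
Every row evaluates to true.

Yes, it is a tautology.


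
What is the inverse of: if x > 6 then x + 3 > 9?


The inverse of (P → Q) is (¬P → ¬Q). It is equivalent to the converse, not to the original.
Here P = 'x > 6' and Q = 'x + 3 > 9'.

If not (x > 6), then not (x + 3 > 9).


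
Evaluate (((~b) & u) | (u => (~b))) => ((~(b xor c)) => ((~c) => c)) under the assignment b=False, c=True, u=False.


Substitute b=False, c=True, u=False:
… (earlier sub-steps elided)
(~b) & u = True & False = False
~b = True
u => (~b) = False => True = True
((~b) & u) | (u => (~b)) = False | True = True
b xor c = False xor True = True
~(b xor c) = False
~c = False
(~c) => c = False => True = True
(~(b xor c)) => ((~c) => c) = False => True = True
(((~b) & u) | (u => (~b))) => ((~(b xor c)) => ((~c) => c)) = True => True = True

True


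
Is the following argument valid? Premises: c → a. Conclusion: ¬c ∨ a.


This matches the form of material implication: the conclusion follows in every model of the premises.

Valid.


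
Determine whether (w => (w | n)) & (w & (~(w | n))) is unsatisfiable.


Truth table over {n, w}:
n | w | φ
---------
False | False | False
True | False | False
False | True | False
True | True | False
Every row is false.

Yes, it is a contradiction.


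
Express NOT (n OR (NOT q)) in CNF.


Step 1: Apply De Morgan: ¬(n ∨ (¬q)) = ¬n ∧ ¬(¬q).
Step 2: Eliminate any double negations (¬¬X = X).

(NOT n) AND q


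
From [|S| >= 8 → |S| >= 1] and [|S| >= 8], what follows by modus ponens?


Modus ponens: from (P → Q) and P, infer Q.
P = '|S| >= 8' is asserted, and P → Q holds, so Q follows.

|S| >= 1.


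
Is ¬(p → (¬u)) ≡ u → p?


Compare truth tables:
p | u | φ | ψ
-------------
F | F | F | T
T | F | F | T
F | T | F | F
T | T | T | T
They differ at row 1 (p=F, u=F): φ=F but ψ=T.

No, they are not logically equivalent.


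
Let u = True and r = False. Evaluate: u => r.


Implication is false only when antecedent is true and consequent is false.
Substitute: u=True, r=False.
True => False evaluates to False.

False


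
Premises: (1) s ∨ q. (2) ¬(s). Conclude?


Disjunctive syllogism: from (P ∨ Q) and ¬P, infer Q.
One disjunct, 's', is ruled out; the other must hold.

q


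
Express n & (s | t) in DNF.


Step 1: Distribute ∧ over ∨: n ∧ (s ∨ t) = (n ∧ s) ∨ (n ∧ t).

(n & s) | (n & t)


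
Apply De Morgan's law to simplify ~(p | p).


De Morgan: the negation of a disjunction is the conjunction of the negations.
Distribute ~ across |, flipping it to &, and negate each literal.

(~p) & (~p)


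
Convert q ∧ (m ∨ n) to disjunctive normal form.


Step 1: Distribute ∧ over ∨: q ∧ (m ∨ n) = (q ∧ m) ∨ (q ∧ n).

(q ∧ m) ∨ (q ∧ n)


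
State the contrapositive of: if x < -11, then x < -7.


The contrapositive of (P → Q) is (¬Q → ¬P); it is logically equivalent to the original.
Here P = 'x < -11' and Q = 'x < -7'.

If not (x < -7), then not (x < -11).


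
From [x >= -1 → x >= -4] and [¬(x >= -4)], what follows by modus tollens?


Modus tollens: from (P → Q) and ¬Q, infer ¬P.
Q = 'x >= -4' is denied; since P → Q, P must also fail.

Not (x >= -1).


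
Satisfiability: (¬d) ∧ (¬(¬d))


Check all 2 assignments over {d}:
d | φ
-----
F | F
T | F
No assignment makes the formula true.

Unsatisfiable.


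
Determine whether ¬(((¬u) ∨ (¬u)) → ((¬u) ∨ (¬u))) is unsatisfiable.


Truth table over {u}:
u | φ
-----
F | F
T | F
Every row is false.

Yes, it is a contradiction.


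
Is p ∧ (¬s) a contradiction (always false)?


Truth table over {p, s}:
p | s | φ
---------
F | F | F
T | F | T
F | T | F
T | T | F
Satisfying assignment at row 2: p=T, s=F gives T.

No, it is not a contradiction.


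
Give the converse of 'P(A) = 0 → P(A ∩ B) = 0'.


The converse of (P → Q) is (Q → P). It is not in general equivalent to the original.
Here P = 'P(A) = 0' and Q = 'P(A ∩ B) = 0'.

If P(A ∩ B) = 0, then P(A) = 0.


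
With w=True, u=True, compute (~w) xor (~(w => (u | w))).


Substitute w=True, u=True:
~w = False
u | w = True | True = True
w => (u | w) = True => True = True
~(w => (u | w)) = False
(~w) xor (~(w => (u | w))) = False xor False = False

False


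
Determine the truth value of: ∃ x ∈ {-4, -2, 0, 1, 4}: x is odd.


Evaluate the predicate on each element: -4:F, -2:F, 0:F, 1:T, 4:F.
Witness x = 1 satisfies the predicate.

T


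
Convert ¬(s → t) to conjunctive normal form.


Step 1: Rewrite s → t as ¬s ∨ t.
Step 2: Negate: ¬(¬s ∨ t) = s ∧ ¬t (De Morgan + double negation).

s ∧ (¬t)


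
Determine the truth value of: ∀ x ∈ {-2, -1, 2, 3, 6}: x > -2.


Evaluate the predicate on each element: -2:F, -1:T, 2:T, 3:T, 6:T.
Counterexample x = -2 fails the predicate.

F


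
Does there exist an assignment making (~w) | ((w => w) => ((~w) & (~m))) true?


Search for a satisfying assignment over {m, w}.
Try m=False, w=False: the formula evaluates to True.
A satisfying assignment exists.

Satisfiable.


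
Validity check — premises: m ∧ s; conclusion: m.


This matches the form of conjunction elimination: the conclusion follows in every model of the premises.

Valid.


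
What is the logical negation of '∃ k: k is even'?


¬(∀ x: φ) = ∃ x: ¬φ, and ¬(∃ x: φ) = ∀ x: ¬φ.
Apply to the existential statement.

∀ k: ¬(k is even)


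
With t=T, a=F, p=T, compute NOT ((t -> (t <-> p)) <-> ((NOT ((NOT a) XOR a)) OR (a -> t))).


Substitute t=T, a=F, p=T:
t <-> p = T <-> T = T
t -> (t <-> p) = T -> T = T
NOT a = T
(NOT a) XOR a = T XOR F = T
NOT ((NOT a) XOR a) = F
a -> t = F -> T = T
(NOT ((NOT a) XOR a)) OR (a -> t) = F OR T = T
(t -> (t <-> p)) <-> ((NOT ((NOT a) XOR a)) OR (a -> t)) = T <-> T = T
NOT ((t -> (t <-> p)) <-> ((NOT ((NOT a) XOR a)) OR (a -> t))) = F

F


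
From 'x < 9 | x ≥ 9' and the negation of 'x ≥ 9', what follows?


Disjunctive syllogism: from (P ∨ Q) and ¬P, infer Q.
One disjunct, 'x ≥ 9', is ruled out; the other must hold.

x < 9


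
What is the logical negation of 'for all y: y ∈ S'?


¬(for all x: φ) = there exists x: ¬φ, and ¬(there exists x: φ) = for all x: ¬φ.
Apply to the universal statement.

there exists y: NOT(y ∈ S)


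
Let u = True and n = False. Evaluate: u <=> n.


Biconditional is true when both operands have the same truth value.
Substitute: u=True, n=False.
True <=> False evaluates to False.

False


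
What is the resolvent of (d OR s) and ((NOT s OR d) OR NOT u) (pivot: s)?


The clauses contain complementary literals s and NOTs.
Resolution eliminates this pair and disjoins the remaining literals (merging duplicates).

(d OR NOT u)


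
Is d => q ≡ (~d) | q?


Compare truth tables:
d | q | φ | ψ
-------------
False | False | True | True
True | False | False | False
False | True | True | True
True | True | True | True
The columns φ and ψ agree on every row.

Yes, they are logically equivalent.


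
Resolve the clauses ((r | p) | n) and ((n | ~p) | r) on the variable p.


The clauses contain complementary literals p and ~p.
Resolution eliminates this pair and disjoins the remaining literals (merging duplicates).

(r | n)


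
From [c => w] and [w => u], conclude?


Hypothetical syllogism: from (P → Q) and (Q → R), infer (P → R).
Chain the two implications through the shared middle term 'w'.

c => u


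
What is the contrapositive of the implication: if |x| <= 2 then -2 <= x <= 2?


The contrapositive of (P → Q) is (¬Q → ¬P); it is logically equivalent to the original.
Here P = '|x| <= 2' and Q = '-2 <= x <= 2'.

If not (-2 <= x <= 2), then not (|x| <= 2).


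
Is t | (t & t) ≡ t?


Compare truth tables:
t | φ | ψ
---------
False | False | False
True | True | True
The columns φ and ψ agree on every row.

Yes, they are logically equivalent.


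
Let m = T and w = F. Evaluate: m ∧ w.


Conjunction is true only when both operands are true.
Substitute: m=T, w=F.
T ∧ F evaluates to F.

F


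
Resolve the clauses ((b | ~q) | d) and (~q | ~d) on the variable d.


The clauses contain complementary literals d and ~d.
Resolution eliminates this pair and disjoins the remaining literals (merging duplicates).

(~q | b)


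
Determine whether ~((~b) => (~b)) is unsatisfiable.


Truth table over {b}:
b | φ
-----
False | False
True | False
Every row is false.

Yes, it is a contradiction.


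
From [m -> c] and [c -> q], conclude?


Hypothetical syllogism: from (P → Q) and (Q → R), infer (P → R).
Chain the two implications through the shared middle term 'c'.

m -> q


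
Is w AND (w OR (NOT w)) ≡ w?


Compare truth tables:
w | φ | ψ
---------
F | F | F
T | T | T
The columns φ and ψ agree on every row.

Yes, they are logically equivalent.


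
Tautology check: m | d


Build the truth table over {d, m}:
d | m | φ
---------
False | False | False
True | False | True
False | True | True
True | True | True
Counterexample at row 1: with d=False, m=False, the formula is False.

No, it is not a tautology.


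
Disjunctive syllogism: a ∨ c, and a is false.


Disjunctive syllogism: from (P ∨ Q) and ¬P, infer Q.
One disjunct, 'a', is ruled out; the other must hold.

c


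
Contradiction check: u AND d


Truth table over {d, u}:
d | u | φ
---------
F | F | F
T | F | F
F | T | F
T | T | T
Satisfying assignment at row 4: d=T, u=T gives T.

No, it is not a contradiction.


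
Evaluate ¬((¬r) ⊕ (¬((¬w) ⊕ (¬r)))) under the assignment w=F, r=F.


Substitute w=F, r=F:
¬r = T
¬w = T
¬r = T
(¬w) ⊕ (¬r) = T ⊕ T = F
¬((¬w) ⊕ (¬r)) = T
(¬r) ⊕ (¬((¬w) ⊕ (¬r))) = T ⊕ T = F
¬((¬r) ⊕ (¬((¬w) ⊕ (¬r)))) = T

T


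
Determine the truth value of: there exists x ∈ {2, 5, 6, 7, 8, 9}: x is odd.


Evaluate the predicate on each element: 2:F, 5:T, 6:F, 7:T, 8:F, 9:T.
Witness x = 5 satisfies the predicate.

T


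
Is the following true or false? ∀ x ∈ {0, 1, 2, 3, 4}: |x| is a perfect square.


Evaluate the predicate on each element: 0:T, 1:T, 2:F, 3:F, 4:T.
Counterexample x = 2 fails the predicate.

F


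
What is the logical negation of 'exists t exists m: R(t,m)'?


Negation flips each quantifier (∀↔∃) and negates the inner predicate.
¬(exists t exists m: φ) = forall t forall m: ¬φ.

forall t forall m: ~(R(t,m))


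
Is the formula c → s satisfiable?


Search for a satisfying assignment over {c, s}.
Try c=F, s=F: the formula evaluates to T.
A satisfying assignment exists.

Satisfiable.


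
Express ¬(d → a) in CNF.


Step 1: Rewrite d → a as ¬d ∨ a.
Step 2: Negate: ¬(¬d ∨ a) = d ∧ ¬a (De Morgan + double negation).

d ∧ (¬a)


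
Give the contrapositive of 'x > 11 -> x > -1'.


The contrapositive of (P → Q) is (¬Q → ¬P); it is logically equivalent to the original.
Here P = 'x > 11' and Q = 'x > -1'.

If not (x > -1), then not (x > 11).


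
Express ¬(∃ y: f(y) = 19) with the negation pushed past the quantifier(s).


¬(∀ x: φ) = ∃ x: ¬φ, and ¬(∃ x: φ) = ∀ x: ¬φ.
Apply to the existential statement.

∀ y: ¬(f(y) = 19)


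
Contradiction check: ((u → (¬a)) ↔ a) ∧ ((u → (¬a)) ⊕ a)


Truth table over {a, u}:
a | u | φ
---------
F | F | F
T | F | F
F | T | F
T | T | F
Every row is false.

Yes, it is a contradiction.


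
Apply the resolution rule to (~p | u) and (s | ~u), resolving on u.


The clauses contain complementary literals u and ~u.
Resolution eliminates this pair and disjoins the remaining literals (merging duplicates).

(~p | s)


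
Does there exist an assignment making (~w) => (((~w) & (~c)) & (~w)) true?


Search for a satisfying assignment over {c, w}.
Try c=False, w=False: the formula evaluates to True.
A satisfying assignment exists.

Satisfiable.


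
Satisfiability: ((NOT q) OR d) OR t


Search for a satisfying assignment over {d, q, t}.
Try d=F, q=F, t=F: the formula evaluates to T.
A satisfying assignment exists.

Satisfiable.


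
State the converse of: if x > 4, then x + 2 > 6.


The converse of (P → Q) is (Q → P). It is not in general equivalent to the original.
Here P = 'x > 4' and Q = 'x + 2 > 6'.

If x + 2 > 6, then x > 4.


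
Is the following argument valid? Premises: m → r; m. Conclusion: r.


This matches the form of modus ponens: the conclusion follows in every model of the premises.

Valid.


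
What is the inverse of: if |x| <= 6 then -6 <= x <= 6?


The inverse of (P → Q) is (¬P → ¬Q). It is equivalent to the converse, not to the original.
Here P = '|x| <= 6' and Q = '-6 <= x <= 6'.

If not (|x| <= 6), then not (-6 <= x <= 6).


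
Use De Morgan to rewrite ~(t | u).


De Morgan: the negation of a disjunction is the conjunction of the negations.
Distribute ~ across |, flipping it to &, and negate each literal.

(~t) & (~u)


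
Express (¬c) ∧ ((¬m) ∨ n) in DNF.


Step 1: Distribute ∧ over ∨: (¬c) ∧ ((¬m) ∨ n) = ((¬c) ∧ (¬m)) ∨ ((¬c) ∧ n).

((¬c) ∧ (¬m)) ∨ ((¬c) ∧ n)


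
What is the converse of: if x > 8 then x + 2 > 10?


The converse of (P → Q) is (Q → P). It is not in general equivalent to the original.
Here P = 'x > 8' and Q = 'x + 2 > 10'.

If x + 2 > 10, then x > 8.


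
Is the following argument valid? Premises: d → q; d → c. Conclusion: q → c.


This is (no valid rule). There exist truth assignments where the premises are all true but the conclusion is false.

Invalid.


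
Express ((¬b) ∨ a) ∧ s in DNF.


Step 1: Distribute ∧ over ∨: ((¬b) ∨ a) ∧ s = ((¬b) ∧ s) ∨ (a ∧ s).

((¬b) ∧ s) ∨ (a ∧ s)


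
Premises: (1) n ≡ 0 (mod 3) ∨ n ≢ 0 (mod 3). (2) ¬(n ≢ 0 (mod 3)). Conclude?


Disjunctive syllogism: from (P ∨ Q) and ¬P, infer Q.
One disjunct, 'n ≢ 0 (mod 3)', is ruled out; the other must hold.

n ≡ 0 (mod 3)


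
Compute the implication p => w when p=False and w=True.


Implication is false only when antecedent is true and consequent is false.
Substitute: p=False, w=True.
False => True evaluates to True.

True


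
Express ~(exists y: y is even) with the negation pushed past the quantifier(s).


¬(forall x: φ) = exists x: ¬φ, and ¬(exists x: φ) = forall x: ¬φ.
Apply to the existential statement.

forall y: ~(y is even)


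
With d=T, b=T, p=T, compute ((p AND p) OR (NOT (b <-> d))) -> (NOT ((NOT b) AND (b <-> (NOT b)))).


Substitute d=T, b=T, p=T:
p AND p = T AND T = T
b <-> d = T <-> T = T
NOT (b <-> d) = F
(p AND p) OR (NOT (b <-> d)) = T OR F = T
NOT b = F
NOT b = F
b <-> (NOT b) = T <-> F = F
(NOT b) AND (b <-> (NOT b)) = F AND F = F
NOT ((NOT b) AND (b <-> (NOT b))) = T
((p AND p) OR (NOT (b <-> d))) -> (NOT ((NOT b) AND (b <-> (NOT b)))) = T -> T = T

T


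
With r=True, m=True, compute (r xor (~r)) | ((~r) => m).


Substitute r=True, m=True:
~r = False
r xor (~r) = True xor False = True
~r = False
(~r) => m = False => True = True
(r xor (~r)) | ((~r) => m) = True | True = True

True


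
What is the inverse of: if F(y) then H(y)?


The inverse of (P → Q) is (¬P → ¬Q). It is equivalent to the converse, not to the original.
Here P = 'F(y)' and Q = 'H(y)'.

If not (F(y)), then not (H(y)).


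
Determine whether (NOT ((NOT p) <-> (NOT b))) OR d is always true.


Build the truth table over {b, d, p}:
b | d | p | φ
-------------
F | F | F | F
T | F | F | T
F | T | F | T
T | T | F | T
F | F | T | T
T | F | T | F
F | T | T | T
T | T | T | T
Counterexample at row 1: with b=F, d=F, p=F, the formula is F.

No, it is not a tautology.


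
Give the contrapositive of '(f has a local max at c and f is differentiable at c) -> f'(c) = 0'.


The contrapositive of (P → Q) is (¬Q → ¬P); it is logically equivalent to the original.
Here P = '(f has a local max at c and f is differentiable at c)' and Q = 'f'(c) = 0'.

If not (f'(c) = 0), then not ((f has a local max at c and f is differentiable at c)).


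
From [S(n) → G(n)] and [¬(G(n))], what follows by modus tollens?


Modus tollens: from (P → Q) and ¬Q, infer ¬P.
Q = 'G(n)' is denied; since P → Q, P must also fail.

Not (S(n)).


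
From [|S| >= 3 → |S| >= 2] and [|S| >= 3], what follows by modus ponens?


Modus ponens: from (P → Q) and P, infer Q.
P = '|S| >= 3' is asserted, and P → Q holds, so Q follows.

|S| >= 2.


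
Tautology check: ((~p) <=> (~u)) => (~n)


Build the truth table over {n, p, u}:
n | p | u | φ
-------------
False | False | False | True
True | False | False | False
False | True | False | True
True | True | False | True
False | False | True | True
True | False | True | True
False | True | True | True
True | True | True | False
Counterexample at row 2: with n=True, p=False, u=False, the formula is False.

No, it is not a tautology.


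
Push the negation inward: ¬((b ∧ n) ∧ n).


De Morgan: the negation of a conjunction is the disjunction of the negations.
Distribute ¬ across ∧, flipping it to ∨, and negate each literal.

((¬b) ∨ (¬n)) ∨ (¬n)


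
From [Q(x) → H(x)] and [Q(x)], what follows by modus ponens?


Modus ponens: from (P → Q) and P, infer Q.
P = 'Q(x)' is asserted, and P → Q holds, so Q follows.

H(x).


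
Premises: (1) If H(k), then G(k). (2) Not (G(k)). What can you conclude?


Modus tollens: from (P → Q) and ¬Q, infer ¬P.
Q = 'G(k)' is denied; since P → Q, P must also fail.

Not (H(k)).


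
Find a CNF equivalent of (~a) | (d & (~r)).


Step 1: Distribute ∨ over ∧: (¬a) ∨ (d ∧ (¬r)) = ((¬a) ∨ d) ∧ ((¬a) ∨ (¬r)).

((~a) | d) & ((~a) | (~r))


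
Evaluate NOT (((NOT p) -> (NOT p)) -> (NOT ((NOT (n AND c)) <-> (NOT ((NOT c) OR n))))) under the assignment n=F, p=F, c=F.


Substitute n=F, p=F, c=F:
… (earlier sub-steps elided)
(NOT p) -> (NOT p) = T -> T = T
n AND c = F AND F = F
NOT (n AND c) = T
NOT c = T
(NOT c) OR n = T OR F = T
NOT ((NOT c) OR n) = F
(NOT (n AND c)) <-> (NOT ((NOT c) OR n)) = T <-> F = F
NOT ((NOT (n AND c)) <-> (NOT ((NOT c) OR n))) = T
((NOT p) -> (NOT p)) -> (NOT ((NOT (n AND c)) <-> (NOT ((NOT c) OR n)))) = T -> T = T
NOT (((NOT p) -> (NOT p)) -> (NOT ((NOT (n AND c)) <-> (NOT ((NOT c) OR n))))) = F

F


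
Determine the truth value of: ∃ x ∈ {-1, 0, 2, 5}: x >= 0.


Evaluate the predicate on each element: -1:F, 0:T, 2:T, 5:T.
Witness x = 0 satisfies the predicate.

T


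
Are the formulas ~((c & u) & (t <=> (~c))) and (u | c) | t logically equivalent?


Compare truth tables:
c | t | u | φ | ψ
-----------------
False | False | False | True | False
True | False | False | True | True
False | True | False | True | True
True | True | False | True | True
False | False | True | True | True
True | False | True | False | True
False | True | True | True | True
True | True | True | True | True
They differ at row 1 (c=False, t=False, u=False): φ=True but ψ=False.

No, they are not logically equivalent.


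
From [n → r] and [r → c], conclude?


Hypothetical syllogism: from (P → Q) and (Q → R), infer (P → R).
Chain the two implications through the shared middle term 'r'.

n → c


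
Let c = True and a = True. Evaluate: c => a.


Implication is false only when antecedent is true and consequent is false.
Substitute: c=True, a=True.
True => True evaluates to True.

True


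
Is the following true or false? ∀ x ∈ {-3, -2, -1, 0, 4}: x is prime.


Evaluate the predicate on each element: -3:F, -2:F, -1:F, 0:F, 4:F.
Counterexample x = -3 fails the predicate.

F


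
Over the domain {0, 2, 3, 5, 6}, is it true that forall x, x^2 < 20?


Evaluate the predicate on each element: 0:True, 2:True, 3:True, 5:False, 6:False.
Counterexample x = 5 fails the predicate.

False


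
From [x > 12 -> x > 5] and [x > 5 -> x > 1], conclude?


Hypothetical syllogism: from (P → Q) and (Q → R), infer (P → R).
Chain the two implications through the shared middle term 'x > 5'.

x > 12 -> x > 1


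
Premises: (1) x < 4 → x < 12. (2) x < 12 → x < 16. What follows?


Hypothetical syllogism: from (P → Q) and (Q → R), infer (P → R).
Chain the two implications through the shared middle term 'x < 12'.

x < 4 → x < 16


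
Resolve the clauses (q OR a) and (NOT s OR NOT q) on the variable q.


The clauses contain complementary literals q and NOTq.
Resolution eliminates this pair and disjoins the remaining literals (merging duplicates).

(a OR NOT s)


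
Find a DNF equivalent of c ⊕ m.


Step 1: c ⊕ m is true exactly when they disagree: (c ∧ ¬m) ∨ (¬c ∧ m).

(c ∧ (¬m)) ∨ ((¬c) ∧ m)


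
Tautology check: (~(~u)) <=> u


Build the truth table over {u}:
u | φ
-----
False | True
True | True
Every row evaluates to true.

Yes, it is a tautology.


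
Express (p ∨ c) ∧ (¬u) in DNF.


Step 1: Distribute ∧ over ∨: (p ∨ c) ∧ (¬u) = (p ∧ (¬u)) ∨ (c ∧ (¬u)).

(p ∧ (¬u)) ∨ (c ∧ (¬u))


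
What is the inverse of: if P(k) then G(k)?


The inverse of (P → Q) is (¬P → ¬Q). It is equivalent to the converse, not to the original.
Here P = 'P(k)' and Q = 'G(k)'.

If not (P(k)), then not (G(k)).


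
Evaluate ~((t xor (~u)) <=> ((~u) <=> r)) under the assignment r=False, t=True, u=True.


Substitute r=False, t=True, u=True:
~u = False
t xor (~u) = True xor False = True
~u = False
(~u) <=> r = False <=> False = True
(t xor (~u)) <=> ((~u) <=> r) = True <=> True = True
~((t xor (~u)) <=> ((~u) <=> r)) = False

False


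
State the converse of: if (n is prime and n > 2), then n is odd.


The converse of (P → Q) is (Q → P). It is not in general equivalent to the original.
Here P = '(n is prime and n > 2)' and Q = 'n is odd'.

If n is odd, then (n is prime and n > 2).


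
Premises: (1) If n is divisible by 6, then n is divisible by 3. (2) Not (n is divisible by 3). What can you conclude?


Modus tollens: from (P → Q) and ¬Q, infer ¬P.
Q = 'n is divisible by 3' is denied; since P → Q, P must also fail.

Not (n is divisible by 6).


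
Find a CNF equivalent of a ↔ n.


Step 1: Rewrite a ↔ n as (a → n) ∧ (n → a).
Step 2: Rewrite each implication as a disjunction.

((¬a) ∨ n) ∧ ((¬n) ∨ a)


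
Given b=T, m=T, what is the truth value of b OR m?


Disjunction is false only when both operands are false.
Substitute: b=T, m=T.
T OR T evaluates to T.

T


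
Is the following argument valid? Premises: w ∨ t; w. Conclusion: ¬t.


This is affirming a disjunct (fallacy). There exist truth assignments where the premises are all true but the conclusion is false.

Invalid.


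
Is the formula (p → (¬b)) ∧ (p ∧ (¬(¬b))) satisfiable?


Check all 4 assignments over {b, p}:
b | p | φ
---------
F | F | F
T | F | F
F | T | F
T | T | F
No assignment makes the formula true.

Unsatisfiable.


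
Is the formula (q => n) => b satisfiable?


Search for a satisfying assignment over {b, n, q}.
Try b=True, n=False, q=False: the formula evaluates to True.
A satisfying assignment exists.

Satisfiable.


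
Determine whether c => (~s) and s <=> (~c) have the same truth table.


Compare truth tables:
c | s | φ | ψ
-------------
False | False | True | False
True | False | True | True
False | True | True | True
True | True | False | False
They differ at row 1 (c=False, s=False): φ=True but ψ=False.

No, they are not logically equivalent.


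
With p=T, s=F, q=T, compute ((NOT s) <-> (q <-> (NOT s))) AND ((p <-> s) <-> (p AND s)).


Substitute p=T, s=F, q=T:
NOT s = T
NOT s = T
q <-> (NOT s) = T <-> T = T
(NOT s) <-> (q <-> (NOT s)) = T <-> T = T
p <-> s = T <-> F = F
p AND s = T AND F = F
(p <-> s) <-> (p AND s) = F <-> F = T
((NOT s) <-> (q <-> (NOT s))) AND ((p <-> s) <-> (p AND s)) = T AND T = T

T


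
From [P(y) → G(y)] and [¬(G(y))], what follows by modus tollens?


Modus tollens: from (P → Q) and ¬Q, infer ¬P.
Q = 'G(y)' is denied; since P → Q, P must also fail.

Not (P(y)).


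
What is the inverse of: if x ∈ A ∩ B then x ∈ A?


The inverse of (P → Q) is (¬P → ¬Q). It is equivalent to the converse, not to the original.
Here P = 'x ∈ A ∩ B' and Q = 'x ∈ A'.

If not (x ∈ A ∩ B), then not (x ∈ A).


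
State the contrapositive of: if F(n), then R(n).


The contrapositive of (P → Q) is (¬Q → ¬P); it is logically equivalent to the original.
Here P = 'F(n)' and Q = 'R(n)'.

If not (R(n)), then not (F(n)).


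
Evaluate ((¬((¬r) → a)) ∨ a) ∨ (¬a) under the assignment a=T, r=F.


Substitute a=T, r=F:
¬r = T
(¬r) → a = T → T = T
¬((¬r) → a) = F
(¬((¬r) → a)) ∨ a = F ∨ T = T
¬a = F
((¬((¬r) → a)) ∨ a) ∨ (¬a) = T ∨ F = T

T


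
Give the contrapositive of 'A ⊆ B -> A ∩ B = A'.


The contrapositive of (P → Q) is (¬Q → ¬P); it is logically equivalent to the original.
Here P = 'A ⊆ B' and Q = 'A ∩ B = A'.

If not (A ∩ B = A), then not (A ⊆ B).


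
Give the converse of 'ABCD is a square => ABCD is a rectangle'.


The converse of (P → Q) is (Q → P). It is not in general equivalent to the original.
Here P = 'ABCD is a square' and Q = 'ABCD is a rectangle'.

If ABCD is a rectangle, then ABCD is a square.


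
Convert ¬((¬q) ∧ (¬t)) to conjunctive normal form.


Step 1: Apply De Morgan: ¬((¬q) ∧ (¬t)) = ¬(¬q) ∨ ¬(¬t).
Step 2: Eliminate any double negations (¬¬X = X).

q ∨ t


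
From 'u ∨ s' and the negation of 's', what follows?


Disjunctive syllogism: from (P ∨ Q) and ¬P, infer Q.
One disjunct, 's', is ruled out; the other must hold.

u


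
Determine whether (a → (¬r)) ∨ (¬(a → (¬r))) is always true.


Build the truth table over {a, r}:
a | r | φ
---------
F | F | T
T | F | T
F | T | T
T | T | T
Every row evaluates to true.

Yes, it is a tautology.


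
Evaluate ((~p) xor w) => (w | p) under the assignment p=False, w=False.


Substitute p=False, w=False:
~p = True
(~p) xor w = True xor False = True
w | p = False | False = False
((~p) xor w) => (w | p) = True => False = False

False


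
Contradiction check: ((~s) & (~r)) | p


Truth table over {p, r, s}:
p | r | s | φ
-------------
False | False | False | True
True | False | False | True
False | True | False | False
True | True | False | True
False | False | True | False
True | False | True | True
False | True | True | False
True | True | True | True
Satisfying assignment at row 1: p=False, r=False, s=False gives True.

No, it is not a contradiction.


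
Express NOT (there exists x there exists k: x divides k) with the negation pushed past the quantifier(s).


Negation flips each quantifier (∀↔∃) and negates the inner predicate.
¬(there exists x there exists k: φ) = for all x for all k: ¬φ.

for all x for all k: NOT(x divides k)


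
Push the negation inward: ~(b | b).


De Morgan: the negation of a disjunction is the conjunction of the negations.
Distribute ~ across |, flipping it to &, and negate each literal.

(~b) & (~b)


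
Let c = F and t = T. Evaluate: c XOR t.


Exclusive or is true when exactly one operand is true.
Substitute: c=F, t=T.
F XOR T evaluates to T.

T


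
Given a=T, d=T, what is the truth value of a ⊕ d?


Exclusive or is true when exactly one operand is true.
Substitute: a=T, d=T.
T ⊕ T evaluates to F.

F


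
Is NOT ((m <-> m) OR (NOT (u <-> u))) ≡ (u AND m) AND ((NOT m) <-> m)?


Compare truth tables:
m | u | φ | ψ
-------------
F | F | F | F
T | F | F | F
F | T | F | F
T | T | F | F
The columns φ and ψ agree on every row.

Yes, they are logically equivalent.


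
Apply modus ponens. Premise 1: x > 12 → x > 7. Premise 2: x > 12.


Modus ponens: from (P → Q) and P, infer Q.
P = 'x > 12' is asserted, and P → Q holds, so Q follows.

x > 7.


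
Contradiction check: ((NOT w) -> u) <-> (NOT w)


Truth table over {u, w}:
u | w | φ
---------
F | F | F
T | F | T
F | T | F
T | T | F
Satisfying assignment at row 2: u=T, w=F gives T.

No, it is not a contradiction.


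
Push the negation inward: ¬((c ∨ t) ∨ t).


De Morgan: the negation of a disjunction is the conjunction of the negations.
Distribute ¬ across ∨, flipping it to ∧, and negate each literal.

((¬c) ∧ (¬t)) ∧ (¬t)


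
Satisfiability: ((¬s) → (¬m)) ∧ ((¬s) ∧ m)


Check all 4 assignments over {m, s}:
m | s | φ
---------
F | F | F
T | F | F
F | T | F
T | T | F
No assignment makes the formula true.

Unsatisfiable.


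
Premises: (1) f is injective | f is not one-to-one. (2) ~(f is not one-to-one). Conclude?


Disjunctive syllogism: from (P ∨ Q) and ¬P, infer Q.
One disjunct, 'f is not one-to-one', is ruled out; the other must hold.

f is injective


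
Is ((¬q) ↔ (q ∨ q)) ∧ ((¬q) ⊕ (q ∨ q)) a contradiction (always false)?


Truth table over {q}:
q | φ
-----
F | F
T | F
Every row is false.

Yes, it is a contradiction.


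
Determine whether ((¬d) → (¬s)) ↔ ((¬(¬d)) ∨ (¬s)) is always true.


Build the truth table over {d, s}:
d | s | φ
---------
F | F | T
T | F | T
F | T | T
T | T | T
Every row evaluates to true.

Yes, it is a tautology.


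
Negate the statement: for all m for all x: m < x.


Negation flips each quantifier (∀↔∃) and negates the inner predicate.
¬(for all m for all x: φ) = there exists m there exists x: ¬φ.

there exists m there exists x: NOT(m < x)


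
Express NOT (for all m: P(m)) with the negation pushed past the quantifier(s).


¬(for all x: φ) = there exists x: ¬φ, and ¬(there exists x: φ) = for all x: ¬φ.
Apply to the universal statement.

there exists m: NOT(P(m))


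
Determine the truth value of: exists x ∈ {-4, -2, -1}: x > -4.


Evaluate the predicate on each element: -4:False, -2:True, -1:True.
Witness x = -2 satisfies the predicate.

True


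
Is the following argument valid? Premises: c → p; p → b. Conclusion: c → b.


This matches the form of hypothetical syllogism: the conclusion follows in every model of the premises.

Valid.


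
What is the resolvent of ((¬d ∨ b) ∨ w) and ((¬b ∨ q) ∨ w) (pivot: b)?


The clauses contain complementary literals b and ¬b.
Resolution eliminates this pair and disjoins the remaining literals (merging duplicates).

((w ∨ ¬d) ∨ q)


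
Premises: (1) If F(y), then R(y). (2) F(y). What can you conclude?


Modus ponens: from (P → Q) and P, infer Q.
P = 'F(y)' is asserted, and P → Q holds, so Q follows.

R(y).


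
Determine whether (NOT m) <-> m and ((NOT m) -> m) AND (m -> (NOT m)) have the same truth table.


Compare truth tables:
m | φ | ψ
---------
F | F | F
T | F | F
The columns φ and ψ agree on every row.

Yes, they are logically equivalent.


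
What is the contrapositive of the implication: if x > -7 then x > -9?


The contrapositive of (P → Q) is (¬Q → ¬P); it is logically equivalent to the original.
Here P = 'x > -7' and Q = 'x > -9'.

If not (x > -9), then not (x > -7).


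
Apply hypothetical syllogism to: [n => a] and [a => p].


Hypothetical syllogism: from (P → Q) and (Q → R), infer (P → R).
Chain the two implications through the shared middle term 'a'.

n => p


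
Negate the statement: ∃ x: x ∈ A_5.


¬(∀ x: φ) = ∃ x: ¬φ, and ¬(∃ x: φ) = ∀ x: ¬φ.
Apply to the existential statement.

∀ x: ¬(x ∈ A_5)


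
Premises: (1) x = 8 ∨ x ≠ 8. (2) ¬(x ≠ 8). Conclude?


Disjunctive syllogism: from (P ∨ Q) and ¬P, infer Q.
One disjunct, 'x ≠ 8', is ruled out; the other must hold.

x = 8


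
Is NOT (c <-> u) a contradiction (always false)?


Truth table over {c, u}:
c | u | φ
---------
F | F | F
T | F | T
F | T | T
T | T | F
Satisfying assignment at row 2: c=T, u=F gives T.

No, it is not a contradiction.


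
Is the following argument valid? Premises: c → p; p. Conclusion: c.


This is affirming the consequent (fallacy). There exist truth assignments where the premises are all true but the conclusion is false.

Invalid.


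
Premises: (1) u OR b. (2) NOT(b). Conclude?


Disjunctive syllogism: from (P ∨ Q) and ¬P, infer Q.
One disjunct, 'b', is ruled out; the other must hold.

u


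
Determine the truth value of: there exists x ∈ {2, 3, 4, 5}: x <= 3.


Evaluate the predicate on each element: 2:T, 3:T, 4:F, 5:F.
Witness x = 2 satisfies the predicate.

T


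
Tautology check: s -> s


Build the truth table over {s}:
s | φ
-----
F | T
T | T
Every row evaluates to true.

Yes, it is a tautology.


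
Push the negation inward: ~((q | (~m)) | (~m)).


De Morgan: the negation of a disjunction is the conjunction of the negations.
Distribute ~ across |, flipping it to &, and negate each literal.

((~q) & m) & m


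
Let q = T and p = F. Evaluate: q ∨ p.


Disjunction is false only when both operands are false.
Substitute: q=T, p=F.
T ∨ F evaluates to T.

T


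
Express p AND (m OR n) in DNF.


Step 1: Distribute ∧ over ∨: p ∧ (m ∨ n) = (p ∧ m) ∨ (p ∧ n).

(p AND m) OR (p AND n)


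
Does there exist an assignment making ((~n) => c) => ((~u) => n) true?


Search for a satisfying assignment over {c, n, u}.
Try c=False, n=False, u=False: the formula evaluates to True.
A satisfying assignment exists.

Satisfiable.


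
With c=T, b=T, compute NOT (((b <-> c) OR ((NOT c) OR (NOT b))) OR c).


Substitute c=T, b=T:
b <-> c = T <-> T = T
NOT c = F
NOT b = F
(NOT c) OR (NOT b) = F OR F = F
(b <-> c) OR ((NOT c) OR (NOT b)) = T OR F = T
((b <-> c) OR ((NOT c) OR (NOT b))) OR c = T OR T = T
NOT (((b <-> c) OR ((NOT c) OR (NOT b))) OR c) = F

F


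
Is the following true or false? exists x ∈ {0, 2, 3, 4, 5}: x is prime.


Evaluate the predicate on each element: 0:False, 2:True, 3:True, 4:False, 5:True.
Witness x = 2 satisfies the predicate.

True


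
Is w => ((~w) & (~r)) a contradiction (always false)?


Truth table over {r, w}:
r | w | φ
---------
False | False | True
True | False | True
False | True | False
True | True | False
Satisfying assignment at row 1: r=False, w=False gives True.

No, it is not a contradiction.


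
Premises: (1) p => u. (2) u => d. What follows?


Hypothetical syllogism: from (P → Q) and (Q → R), infer (P → R).
Chain the two implications through the shared middle term 'u'.

p => d


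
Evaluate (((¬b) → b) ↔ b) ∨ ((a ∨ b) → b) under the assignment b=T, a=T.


Substitute b=T, a=T:
¬b = F
(¬b) → b = F → T = T
((¬b) → b) ↔ b = T ↔ T = T
a ∨ b = T ∨ T = T
(a ∨ b) → b = T → T = T
(((¬b) → b) ↔ b) ∨ ((a ∨ b) → b) = T ∨ T = T

T


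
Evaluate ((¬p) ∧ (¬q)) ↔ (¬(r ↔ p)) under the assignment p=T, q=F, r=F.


Substitute p=T, q=F, r=F:
¬p = F
¬q = T
(¬p) ∧ (¬q) = F ∧ T = F
r ↔ p = F ↔ T = F
¬(r ↔ p) = T
((¬p) ∧ (¬q)) ↔ (¬(r ↔ p)) = F ↔ T = F

F
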